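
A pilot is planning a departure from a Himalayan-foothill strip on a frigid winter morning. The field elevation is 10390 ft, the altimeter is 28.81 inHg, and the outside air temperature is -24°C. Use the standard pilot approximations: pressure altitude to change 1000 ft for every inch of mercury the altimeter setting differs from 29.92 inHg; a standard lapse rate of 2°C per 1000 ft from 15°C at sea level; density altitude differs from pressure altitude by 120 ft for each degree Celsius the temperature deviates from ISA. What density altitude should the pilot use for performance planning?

9580 ft

Pressure altitude = 10390 + (29.92 − 28.81) × 1000 = 10390 + (+1110) = 11500 ft.
ISA temperature at 11500 ft = 15 − 2 × (11500/1000) = -8°C.
ISA deviation = -24 − (-8) = -16°C.
Density altitude = 11500 + 120 × (-16) = 9580 ft.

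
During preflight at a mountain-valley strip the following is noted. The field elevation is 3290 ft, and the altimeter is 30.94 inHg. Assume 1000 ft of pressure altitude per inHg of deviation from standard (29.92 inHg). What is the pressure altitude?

2270 ft

Pressure correction = (29.92 − 30.94) × 1000 = -1020 ft.
Pressure altitude = 3290 + (-1020) = 2270 ft.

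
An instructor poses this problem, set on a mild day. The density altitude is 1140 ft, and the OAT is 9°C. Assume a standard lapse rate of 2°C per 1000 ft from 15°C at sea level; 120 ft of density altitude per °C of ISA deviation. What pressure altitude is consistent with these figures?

DA = PA + 120 × (OAT − (15 − 2·PA/1000)) = PA + 120·OAT − 1800 + 0.24·PA = 1.24·PA + 120·OAT − 1800.
So 1.24·PA = 1140 − 120 × 9 + 1800 = 1860.
PA = 1860 / 1.24 = 1500 ft.

1500 ft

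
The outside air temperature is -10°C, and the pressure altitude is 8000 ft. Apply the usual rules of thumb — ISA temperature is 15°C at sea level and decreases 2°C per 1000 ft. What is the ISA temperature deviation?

ISA temperature at 8000 ft = 15 − 2 × (8000/1000) = -1°C.
Deviation = OAT − ISA = -10 − (-1) = -9°C.

ISA-9°C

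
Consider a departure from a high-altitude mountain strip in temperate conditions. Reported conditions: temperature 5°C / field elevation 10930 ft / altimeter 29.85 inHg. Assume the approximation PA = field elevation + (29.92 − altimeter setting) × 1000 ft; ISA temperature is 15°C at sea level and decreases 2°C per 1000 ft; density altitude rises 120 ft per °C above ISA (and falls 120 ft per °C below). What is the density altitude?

Pressure altitude = 10930 + (29.92 − 29.85) × 1000 = 10930 + (+70) = 11000 ft.
ISA temperature at 11000 ft = 15 − 2 × (11000/1000) = -7°C.
ISA deviation = 5 − (-7) = +12°C.
Density altitude = 11000 + 120 × (12) = 12440 ft.

12440 ft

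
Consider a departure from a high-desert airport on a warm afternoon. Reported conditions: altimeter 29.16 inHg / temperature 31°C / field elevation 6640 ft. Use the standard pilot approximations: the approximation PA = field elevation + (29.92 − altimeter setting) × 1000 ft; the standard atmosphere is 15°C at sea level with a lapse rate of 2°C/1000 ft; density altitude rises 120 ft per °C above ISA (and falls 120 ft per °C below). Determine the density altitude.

11096 ft

Pressure altitude = 6640 + (29.92 − 29.16) × 1000 = 6640 + (+760) = 7400 ft.
ISA temperature at 7400 ft = 15 − 2 × (7400/1000) = 0.2°C.
ISA deviation = 31 − 0.2 = +30.8°C.
Density altitude = 7400 + 120 × (30.8) = 11096 ft.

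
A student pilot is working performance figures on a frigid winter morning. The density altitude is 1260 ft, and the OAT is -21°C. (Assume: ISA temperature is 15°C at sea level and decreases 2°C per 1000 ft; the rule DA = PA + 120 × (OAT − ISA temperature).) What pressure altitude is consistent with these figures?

DA = PA + 120 × (OAT − (15 − 2·PA/1000)) = PA + 120·OAT − 1800 + 0.24·PA = 1.24·PA + 120·OAT − 1800.
So 1.24·PA = 1260 − 120 × (-21) + 1800 = 5580.
PA = 5580 / 1.24 = 4500 ft.

4500 ft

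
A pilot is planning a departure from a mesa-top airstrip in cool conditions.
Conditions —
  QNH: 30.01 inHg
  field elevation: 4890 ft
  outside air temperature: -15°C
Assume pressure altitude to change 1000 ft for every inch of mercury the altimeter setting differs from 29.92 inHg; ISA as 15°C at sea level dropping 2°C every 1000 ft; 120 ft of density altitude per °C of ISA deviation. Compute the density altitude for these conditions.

Pressure altitude = 4890 + (29.92 − 30.01) × 1000 = 4890 + (-90) = 4800 ft.
ISA temperature at 4800 ft = 15 − 2 × (4800/1000) = 5.4°C.
ISA deviation = -15 − 5.4 = -20.4°C.
Density altitude = 4800 + 120 × (-20.4) = 2352 ft.

2352 ft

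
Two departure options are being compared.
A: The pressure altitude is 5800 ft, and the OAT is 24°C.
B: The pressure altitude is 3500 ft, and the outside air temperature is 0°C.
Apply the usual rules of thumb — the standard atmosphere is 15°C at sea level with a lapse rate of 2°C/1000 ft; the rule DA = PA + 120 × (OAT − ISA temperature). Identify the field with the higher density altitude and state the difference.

A by 5732 ft

A: ISA temp = 3.4°C, deviation +20.6°C, DA = 5800 + 120 × 20.6 = 8272 ft.
B: ISA temp = 8°C, deviation -8°C, DA = 3500 + 120 × (-8) = 2540 ft.
A is higher by 8272 − 2540 = 5732 ft.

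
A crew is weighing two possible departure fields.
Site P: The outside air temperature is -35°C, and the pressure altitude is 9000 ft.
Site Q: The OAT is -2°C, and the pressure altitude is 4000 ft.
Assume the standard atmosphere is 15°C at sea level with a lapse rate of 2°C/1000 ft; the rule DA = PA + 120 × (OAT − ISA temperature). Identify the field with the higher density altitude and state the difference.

Site P by 2240 ft

Site P: ISA temp = -3°C, deviation -32°C, DA = 9000 + 120 × (-32) = 5160 ft.
Site Q: ISA temp = 7°C, deviation -9°C, DA = 4000 + 120 × (-9) = 2920 ft.
Site P is higher by 5160 − 2920 = 2240 ft.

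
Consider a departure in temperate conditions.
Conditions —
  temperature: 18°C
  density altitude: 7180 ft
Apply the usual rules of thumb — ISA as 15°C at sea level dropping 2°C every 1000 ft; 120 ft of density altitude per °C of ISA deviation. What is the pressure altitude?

5500 ft

DA = PA + 120 × (OAT − (15 − 2·PA/1000)) = PA + 120·OAT − 1800 + 0.24·PA = 1.24·PA + 120·OAT − 1800.
So 1.24·PA = 7180 − 120 × 18 + 1800 = 6820.
PA = 6820 / 1.24 = 5500 ft.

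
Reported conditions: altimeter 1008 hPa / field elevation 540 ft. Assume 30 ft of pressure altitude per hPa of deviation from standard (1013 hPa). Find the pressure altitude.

Pressure correction = (1013 − 1008) × 30 = +150 ft.
Pressure altitude = 540 + (+150) = 690 ft.

690 ft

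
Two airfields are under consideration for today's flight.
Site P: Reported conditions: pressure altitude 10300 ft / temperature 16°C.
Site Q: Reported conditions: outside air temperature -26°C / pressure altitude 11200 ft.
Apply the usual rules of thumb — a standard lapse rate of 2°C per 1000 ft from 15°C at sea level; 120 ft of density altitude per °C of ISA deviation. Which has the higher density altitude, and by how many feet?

Site P: ISA temp = -5.6°C, deviation +21.6°C, DA = 10300 + 120 × 21.6 = 12892 ft.
Site Q: ISA temp = -7.4°C, deviation -18.6°C, DA = 11200 + 120 × (-18.6) = 8968 ft.
Site P is higher by 12892 − 8968 = 3924 ft.

Site P by 3924 ft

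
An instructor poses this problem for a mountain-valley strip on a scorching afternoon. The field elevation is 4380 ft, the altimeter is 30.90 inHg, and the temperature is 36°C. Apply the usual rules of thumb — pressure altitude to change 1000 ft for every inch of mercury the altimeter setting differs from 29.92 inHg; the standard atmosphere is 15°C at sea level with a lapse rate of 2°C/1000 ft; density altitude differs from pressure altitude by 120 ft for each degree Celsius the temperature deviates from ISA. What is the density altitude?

Pressure altitude = 4380 + (29.92 − 30.90) × 1000 = 4380 + (-980) = 3400 ft.
ISA temperature at 3400 ft = 15 − 2 × (3400/1000) = 8.2°C.
ISA deviation = 36 − 8.2 = +27.8°C.
Density altitude = 3400 + 120 × (27.8) = 6736 ft.

6736 ft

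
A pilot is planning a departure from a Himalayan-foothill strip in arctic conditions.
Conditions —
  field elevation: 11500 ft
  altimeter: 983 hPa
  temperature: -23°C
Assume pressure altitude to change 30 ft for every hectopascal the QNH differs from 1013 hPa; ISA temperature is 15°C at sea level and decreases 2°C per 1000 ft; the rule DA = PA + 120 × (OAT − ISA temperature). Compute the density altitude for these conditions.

10816 ft

Pressure altitude = 11500 + (1013 − 983) × 30 = 11500 + (+900) = 12400 ft.
ISA temperature at 12400 ft = 15 − 2 × (12400/1000) = -9.8°C.
ISA deviation = -23 − (-9.8) = -13.2°C.
Density altitude = 12400 + 120 × (-13.2) = 10816 ft.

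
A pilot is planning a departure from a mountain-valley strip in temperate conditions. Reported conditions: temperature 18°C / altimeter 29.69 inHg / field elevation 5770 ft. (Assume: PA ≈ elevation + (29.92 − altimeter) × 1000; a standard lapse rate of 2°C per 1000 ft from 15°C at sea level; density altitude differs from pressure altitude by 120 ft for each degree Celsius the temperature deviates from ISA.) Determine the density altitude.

Pressure altitude = 5770 + (29.92 − 29.69) × 1000 = 5770 + (+230) = 6000 ft.
ISA temperature at 6000 ft = 15 − 2 × (6000/1000) = 3°C.
ISA deviation = 18 − 3 = +15°C.
Density altitude = 6000 + 120 × (15) = 7800 ft.

7800 ft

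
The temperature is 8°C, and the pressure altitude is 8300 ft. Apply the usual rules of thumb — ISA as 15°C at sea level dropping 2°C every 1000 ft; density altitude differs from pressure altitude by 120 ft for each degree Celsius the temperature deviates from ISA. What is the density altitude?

9452 ft

ISA temperature at 8300 ft = 15 − 2 × (8300/1000) = -1.6°C.
ISA deviation = 8 − (-1.6) = +9.6°C.
Density altitude = 8300 + 120 × (9.6) = 8300 + (+1152) = 9452 ft.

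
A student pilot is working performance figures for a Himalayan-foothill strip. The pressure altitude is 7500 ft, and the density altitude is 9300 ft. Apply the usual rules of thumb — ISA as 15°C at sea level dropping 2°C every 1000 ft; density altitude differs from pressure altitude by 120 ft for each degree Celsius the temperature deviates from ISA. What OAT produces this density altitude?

Density altitude − pressure altitude = 9300 − 7500 = +1800 ft.
At 120 ft/°C that is an ISA deviation of 1800/120 = +15°C.
ISA temperature at 7500 ft = 15 − 2 × (7500/1000) = 0°C.
OAT = ISA + deviation = 0 + (+15) = 15°C.

15°C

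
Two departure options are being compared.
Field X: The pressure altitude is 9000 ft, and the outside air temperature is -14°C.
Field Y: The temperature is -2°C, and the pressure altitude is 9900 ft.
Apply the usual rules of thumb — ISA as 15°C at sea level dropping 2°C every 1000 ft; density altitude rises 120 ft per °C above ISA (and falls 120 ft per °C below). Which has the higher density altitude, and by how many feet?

Field Y by 2556 ft

Field X: ISA temp = -3°C, deviation -11°C, DA = 9000 + 120 × (-11) = 7680 ft.
Field Y: ISA temp = -4.8°C, deviation +2.8°C, DA = 9900 + 120 × 2.8 = 10236 ft.
Field Y is higher by 10236 − 7680 = 2556 ft.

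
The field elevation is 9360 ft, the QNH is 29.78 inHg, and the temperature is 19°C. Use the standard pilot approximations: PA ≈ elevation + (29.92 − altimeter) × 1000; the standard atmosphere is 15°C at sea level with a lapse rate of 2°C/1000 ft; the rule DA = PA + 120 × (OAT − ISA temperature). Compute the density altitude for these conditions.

Pressure altitude = 9360 + (29.92 − 29.78) × 1000 = 9360 + (+140) = 9500 ft.
ISA temperature at 9500 ft = 15 − 2 × (9500/1000) = -4°C.
ISA deviation = 19 − (-4) = +23°C.
Density altitude = 9500 + 120 × (23) = 12260 ft.

12260 ft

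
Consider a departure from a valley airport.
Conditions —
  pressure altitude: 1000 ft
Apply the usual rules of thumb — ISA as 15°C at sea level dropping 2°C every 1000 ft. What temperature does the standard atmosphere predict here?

13°C

ISA temperature = 15 − 2 × (1000/1000) = 15 − 2 = 13°C.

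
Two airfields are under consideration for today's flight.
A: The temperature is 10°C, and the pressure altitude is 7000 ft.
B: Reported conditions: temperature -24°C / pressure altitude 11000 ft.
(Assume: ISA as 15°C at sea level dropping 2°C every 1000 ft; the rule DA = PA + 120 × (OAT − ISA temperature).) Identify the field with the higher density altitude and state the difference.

B by 880 ft

A: ISA temp = 1°C, deviation +9°C, DA = 7000 + 120 × 9 = 8080 ft.
B: ISA temp = -7°C, deviation -17°C, DA = 11000 + 120 × (-17) = 8960 ft.
B is higher by 8960 − 8080 = 880 ft.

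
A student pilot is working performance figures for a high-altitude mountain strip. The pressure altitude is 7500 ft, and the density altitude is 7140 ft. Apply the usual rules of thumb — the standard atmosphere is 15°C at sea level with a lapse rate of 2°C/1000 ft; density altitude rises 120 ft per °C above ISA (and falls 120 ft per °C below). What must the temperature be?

-3°C

Density altitude − pressure altitude = 7140 − 7500 = -360 ft.
At 120 ft/°C that is an ISA deviation of -360/120 = -3°C.
ISA temperature at 7500 ft = 15 − 2 × (7500/1000) = 0°C.
OAT = ISA + deviation = 0 + (-3) = -3°C.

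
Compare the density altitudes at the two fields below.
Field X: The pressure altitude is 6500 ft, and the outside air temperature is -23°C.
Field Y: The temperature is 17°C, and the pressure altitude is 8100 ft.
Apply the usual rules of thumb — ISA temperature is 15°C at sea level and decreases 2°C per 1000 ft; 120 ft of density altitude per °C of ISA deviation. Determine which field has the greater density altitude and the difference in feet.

Field Y by 6784 ft

Field X: ISA temp = 2°C, deviation -25°C, DA = 6500 + 120 × (-25) = 3500 ft.
Field Y: ISA temp = -1.2°C, deviation +18.2°C, DA = 8100 + 120 × 18.2 = 10284 ft.
Field Y is higher by 10284 − 3500 = 6784 ft.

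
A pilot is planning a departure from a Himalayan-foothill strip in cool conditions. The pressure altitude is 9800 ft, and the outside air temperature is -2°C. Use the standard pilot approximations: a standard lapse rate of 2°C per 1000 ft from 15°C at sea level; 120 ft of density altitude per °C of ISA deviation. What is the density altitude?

ISA temperature at 9800 ft = 15 − 2 × (9800/1000) = -4.6°C.
ISA deviation = -2 − (-4.6) = +2.6°C.
Density altitude = 9800 + 120 × (2.6) = 9800 + (+312) = 10112 ft.

10112 ft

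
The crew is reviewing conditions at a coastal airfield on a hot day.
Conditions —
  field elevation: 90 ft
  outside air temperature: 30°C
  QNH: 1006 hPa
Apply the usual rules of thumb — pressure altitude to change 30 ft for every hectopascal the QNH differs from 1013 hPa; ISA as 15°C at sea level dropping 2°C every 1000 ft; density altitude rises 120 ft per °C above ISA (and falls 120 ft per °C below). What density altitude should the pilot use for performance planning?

2172 ft

Pressure altitude = 90 + (1013 − 1006) × 30 = 90 + (+210) = 300 ft.
ISA temperature at 300 ft = 15 − 2 × (300/1000) = 14.4°C.
ISA deviation = 30 − 14.4 = +15.6°C.
Density altitude = 300 + 120 × (15.6) = 2172 ft.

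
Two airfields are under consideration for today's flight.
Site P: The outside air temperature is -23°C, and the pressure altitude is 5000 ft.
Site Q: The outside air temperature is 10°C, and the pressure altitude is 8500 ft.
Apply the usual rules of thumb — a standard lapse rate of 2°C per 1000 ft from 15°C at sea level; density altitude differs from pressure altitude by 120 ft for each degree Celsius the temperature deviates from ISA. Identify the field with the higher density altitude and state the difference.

Site Q by 8300 ft

Site P: ISA temp = 5°C, deviation -28°C, DA = 5000 + 120 × (-28) = 1640 ft.
Site Q: ISA temp = -2°C, deviation +12°C, DA = 8500 + 120 × 12 = 9940 ft.
Site Q is higher by 9940 − 1640 = 8300 ft.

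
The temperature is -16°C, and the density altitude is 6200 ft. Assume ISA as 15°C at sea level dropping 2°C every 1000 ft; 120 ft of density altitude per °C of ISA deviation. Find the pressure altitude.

DA = PA + 120 × (OAT − (15 − 2·PA/1000)) = PA + 120·OAT − 1800 + 0.24·PA = 1.24·PA + 120·OAT − 1800.
So 1.24·PA = 6200 − 120 × (-16) + 1800 = 9920.
PA = 9920 / 1.24 = 8000 ft.

8000 ft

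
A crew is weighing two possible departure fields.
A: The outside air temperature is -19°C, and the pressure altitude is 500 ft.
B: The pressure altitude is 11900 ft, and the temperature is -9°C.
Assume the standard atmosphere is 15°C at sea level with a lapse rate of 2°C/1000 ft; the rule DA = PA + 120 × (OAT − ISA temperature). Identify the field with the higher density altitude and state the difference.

A: ISA temp = 14°C, deviation -33°C, DA = 500 + 120 × (-33) = -3460 ft.
B: ISA temp = -8.8°C, deviation -0.2°C, DA = 11900 + 120 × (-0.2) = 11876 ft.
B is higher by 11876 − (-3460) = 15336 ft.

B by 15336 ft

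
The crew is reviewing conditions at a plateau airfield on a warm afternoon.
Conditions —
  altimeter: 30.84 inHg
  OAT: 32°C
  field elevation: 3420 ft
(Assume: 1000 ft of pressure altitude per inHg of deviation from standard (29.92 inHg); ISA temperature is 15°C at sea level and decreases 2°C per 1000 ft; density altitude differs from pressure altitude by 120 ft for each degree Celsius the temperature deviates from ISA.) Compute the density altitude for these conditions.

Pressure altitude = 3420 + (29.92 − 30.84) × 1000 = 3420 + (-920) = 2500 ft.
ISA temperature at 2500 ft = 15 − 2 × (2500/1000) = 10°C.
ISA deviation = 32 − 10 = +22°C.
Density altitude = 2500 + 120 × (22) = 5140 ft.

5140 ft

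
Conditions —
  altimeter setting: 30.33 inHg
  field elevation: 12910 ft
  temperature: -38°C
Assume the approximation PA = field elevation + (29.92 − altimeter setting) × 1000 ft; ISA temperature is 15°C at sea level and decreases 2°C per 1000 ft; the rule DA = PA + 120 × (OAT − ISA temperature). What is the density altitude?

Pressure altitude = 12910 + (29.92 − 30.33) × 1000 = 12910 + (-410) = 12500 ft.
ISA temperature at 12500 ft = 15 − 2 × (12500/1000) = -10°C.
ISA deviation = -38 − (-10) = -28°C.
Density altitude = 12500 + 120 × (-28) = 9140 ft.

9140 ft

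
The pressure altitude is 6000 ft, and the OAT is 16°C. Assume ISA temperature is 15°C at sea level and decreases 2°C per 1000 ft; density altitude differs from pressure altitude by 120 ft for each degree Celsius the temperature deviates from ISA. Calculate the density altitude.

ISA temperature at 6000 ft = 15 − 2 × (6000/1000) = 3°C.
ISA deviation = 16 − 3 = +13°C.
Density altitude = 6000 + 120 × (13) = 6000 + (+1560) = 7560 ft.

7560 ft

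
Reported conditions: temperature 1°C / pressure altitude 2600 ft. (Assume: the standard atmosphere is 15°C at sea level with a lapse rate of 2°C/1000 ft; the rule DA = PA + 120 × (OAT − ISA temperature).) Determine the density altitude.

1544 ft

ISA temperature at 2600 ft = 15 − 2 × (2600/1000) = 9.8°C.
ISA deviation = 1 − 9.8 = -8.8°C.
Density altitude = 2600 + 120 × (-8.8) = 2600 + (-1056) = 1544 ft.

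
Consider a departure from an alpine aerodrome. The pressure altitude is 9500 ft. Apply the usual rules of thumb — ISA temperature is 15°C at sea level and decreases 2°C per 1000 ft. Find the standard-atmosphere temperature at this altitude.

-4°C

ISA temperature = 15 − 2 × (9500/1000) = 15 − 19 = -4°C.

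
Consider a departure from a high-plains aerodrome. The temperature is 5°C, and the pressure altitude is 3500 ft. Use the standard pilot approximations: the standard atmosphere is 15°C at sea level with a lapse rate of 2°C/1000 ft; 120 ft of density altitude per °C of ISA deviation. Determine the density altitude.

ISA temperature at 3500 ft = 15 − 2 × (3500/1000) = 8°C.
ISA deviation = 5 − 8 = -3°C.
Density altitude = 3500 + 120 × (-3) = 3500 + (-360) = 3140 ft.

3140 ft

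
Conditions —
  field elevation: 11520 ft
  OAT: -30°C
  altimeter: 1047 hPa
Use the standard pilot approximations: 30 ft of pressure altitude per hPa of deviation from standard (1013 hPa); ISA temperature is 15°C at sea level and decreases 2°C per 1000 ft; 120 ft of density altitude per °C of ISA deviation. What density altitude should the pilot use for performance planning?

Pressure altitude = 11520 + (1013 − 1047) × 30 = 11520 + (-1020) = 10500 ft.
ISA temperature at 10500 ft = 15 − 2 × (10500/1000) = -6°C.
ISA deviation = -30 − (-6) = -24°C.
Density altitude = 10500 + 120 × (-24) = 7620 ft.

7620 ft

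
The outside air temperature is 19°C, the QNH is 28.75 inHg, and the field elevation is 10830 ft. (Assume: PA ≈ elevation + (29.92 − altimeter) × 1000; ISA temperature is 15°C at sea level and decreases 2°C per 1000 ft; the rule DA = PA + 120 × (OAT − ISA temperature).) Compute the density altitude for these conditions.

Pressure altitude = 10830 + (29.92 − 28.75) × 1000 = 10830 + (+1170) = 12000 ft.
ISA temperature at 12000 ft = 15 − 2 × (12000/1000) = -9°C.
ISA deviation = 19 − (-9) = +28°C.
Density altitude = 12000 + 120 × (28) = 15360 ft.

15360 ft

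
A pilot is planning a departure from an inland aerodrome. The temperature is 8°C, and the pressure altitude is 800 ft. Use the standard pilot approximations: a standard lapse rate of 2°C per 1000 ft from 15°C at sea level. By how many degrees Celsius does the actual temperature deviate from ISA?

ISA-5.4°C

ISA temperature at 800 ft = 15 − 2 × (800/1000) = 13.4°C.
Deviation = OAT − ISA = 8 − 13.4 = -5.4°C.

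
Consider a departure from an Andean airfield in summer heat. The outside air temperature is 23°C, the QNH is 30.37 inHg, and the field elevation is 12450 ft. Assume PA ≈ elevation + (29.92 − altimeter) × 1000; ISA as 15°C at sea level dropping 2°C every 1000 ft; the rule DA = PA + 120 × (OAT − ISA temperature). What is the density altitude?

Pressure altitude = 12450 + (29.92 − 30.37) × 1000 = 12450 + (-450) = 12000 ft.
ISA temperature at 12000 ft = 15 − 2 × (12000/1000) = -9°C.
ISA deviation = 23 − (-9) = +32°C.
Density altitude = 12000 + 120 × (32) = 15840 ft.

15840 ft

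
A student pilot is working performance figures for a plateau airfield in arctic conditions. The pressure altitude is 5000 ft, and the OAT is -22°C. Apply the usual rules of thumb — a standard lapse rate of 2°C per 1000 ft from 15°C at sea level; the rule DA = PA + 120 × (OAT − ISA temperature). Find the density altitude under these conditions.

ISA temperature at 5000 ft = 15 − 2 × (5000/1000) = 5°C.
ISA deviation = -22 − 5 = -27°C.
Density altitude = 5000 + 120 × (-27) = 5000 + (-3240) = 1760 ft.

1760 ft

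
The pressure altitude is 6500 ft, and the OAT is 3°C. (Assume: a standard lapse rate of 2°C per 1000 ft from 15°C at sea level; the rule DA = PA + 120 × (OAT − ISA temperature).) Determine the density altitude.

6620 ft

ISA temperature at 6500 ft = 15 − 2 × (6500/1000) = 2°C.
ISA deviation = 3 − 2 = +1°C.
Density altitude = 6500 + 120 × (1) = 6500 + (+120) = 6620 ft.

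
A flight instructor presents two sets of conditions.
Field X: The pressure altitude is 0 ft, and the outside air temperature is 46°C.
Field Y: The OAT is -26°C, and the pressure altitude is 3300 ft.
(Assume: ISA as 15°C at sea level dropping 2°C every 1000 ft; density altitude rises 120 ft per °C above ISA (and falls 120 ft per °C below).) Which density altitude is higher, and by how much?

Field X: ISA temp = 15°C, deviation +31°C, DA = 0 + 120 × 31 = 3720 ft.
Field Y: ISA temp = 8.4°C, deviation -34.4°C, DA = 3300 + 120 × (-34.4) = -828 ft.
Field X is higher by 3720 − (-828) = 4548 ft.

Field X by 4548 ft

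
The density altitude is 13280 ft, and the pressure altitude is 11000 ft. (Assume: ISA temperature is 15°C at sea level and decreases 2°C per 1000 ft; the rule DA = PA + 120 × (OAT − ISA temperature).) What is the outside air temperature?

12°C

Density altitude − pressure altitude = 13280 − 11000 = +2280 ft.
At 120 ft/°C that is an ISA deviation of 2280/120 = +19°C.
ISA temperature at 11000 ft = 15 − 2 × (11000/1000) = -7°C.
OAT = ISA + deviation = -7 + (+19) = 12°C.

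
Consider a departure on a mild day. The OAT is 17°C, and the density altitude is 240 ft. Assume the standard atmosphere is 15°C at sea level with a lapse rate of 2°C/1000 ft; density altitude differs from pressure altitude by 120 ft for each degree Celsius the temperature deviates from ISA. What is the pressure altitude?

DA = PA + 120 × (OAT − (15 − 2·PA/1000)) = PA + 120·OAT − 1800 + 0.24·PA = 1.24·PA + 120·OAT − 1800.
So 1.24·PA = 240 − 120 × 17 + 1800 = 0.
PA = 0 / 1.24 = 0 ft.

0 ft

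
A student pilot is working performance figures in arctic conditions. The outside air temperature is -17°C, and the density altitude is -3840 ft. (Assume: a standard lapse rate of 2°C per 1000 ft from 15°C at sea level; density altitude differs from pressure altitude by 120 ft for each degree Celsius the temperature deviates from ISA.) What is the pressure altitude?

0 ft

DA = PA + 120 × (OAT − (15 − 2·PA/1000)) = PA + 120·OAT − 1800 + 0.24·PA = 1.24·PA + 120·OAT − 1800.
So 1.24·PA = -3840 − 120 × (-17) + 1800 = 0.
PA = 0 / 1.24 = 0 ft.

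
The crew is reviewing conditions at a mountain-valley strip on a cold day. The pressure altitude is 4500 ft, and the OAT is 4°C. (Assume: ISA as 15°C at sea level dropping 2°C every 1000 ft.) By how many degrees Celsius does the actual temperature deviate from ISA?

ISA-2°C

ISA temperature at 4500 ft = 15 − 2 × (4500/1000) = 6°C.
Deviation = OAT − ISA = 4 − 6 = -2°C.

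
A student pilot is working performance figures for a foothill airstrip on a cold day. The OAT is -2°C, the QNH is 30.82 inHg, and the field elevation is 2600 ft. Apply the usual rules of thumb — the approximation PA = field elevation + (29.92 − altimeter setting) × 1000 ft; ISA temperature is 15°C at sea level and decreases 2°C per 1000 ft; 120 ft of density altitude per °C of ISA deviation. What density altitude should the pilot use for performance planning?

68 ft

Pressure altitude = 2600 + (29.92 − 30.82) × 1000 = 2600 + (-900) = 1700 ft.
ISA temperature at 1700 ft = 15 − 2 × (1700/1000) = 11.6°C.
ISA deviation = -2 − 11.6 = -13.6°C.
Density altitude = 1700 + 120 × (-13.6) = 68 ft.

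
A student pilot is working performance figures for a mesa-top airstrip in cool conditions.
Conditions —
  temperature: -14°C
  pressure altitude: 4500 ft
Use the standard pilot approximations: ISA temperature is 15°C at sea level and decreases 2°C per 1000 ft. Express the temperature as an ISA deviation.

ISA-20°C

ISA temperature at 4500 ft = 15 − 2 × (4500/1000) = 6°C.
Deviation = OAT − ISA = -14 − 6 = -20°C.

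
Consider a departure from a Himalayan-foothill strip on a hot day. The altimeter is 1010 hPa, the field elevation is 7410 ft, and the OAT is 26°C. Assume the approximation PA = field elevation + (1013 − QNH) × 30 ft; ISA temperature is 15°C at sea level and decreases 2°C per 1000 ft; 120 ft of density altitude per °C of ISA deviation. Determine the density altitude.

10620 ft

Pressure altitude = 7410 + (1013 − 1010) × 30 = 7410 + (+90) = 7500 ft.
ISA temperature at 7500 ft = 15 − 2 × (7500/1000) = 0°C.
ISA deviation = 26 − 0 = +26°C.
Density altitude = 7500 + 120 × (26) = 10620 ft.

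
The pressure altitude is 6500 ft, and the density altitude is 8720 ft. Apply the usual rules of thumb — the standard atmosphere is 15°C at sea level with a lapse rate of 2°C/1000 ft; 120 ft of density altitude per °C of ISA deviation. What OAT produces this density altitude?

20.5°C

Density altitude − pressure altitude = 8720 − 6500 = +2220 ft.
At 120 ft/°C that is an ISA deviation of 2220/120 = +18.5°C.
ISA temperature at 6500 ft = 15 − 2 × (6500/1000) = 2°C.
OAT = ISA + deviation = 2 + (+18.5) = 20.5°C.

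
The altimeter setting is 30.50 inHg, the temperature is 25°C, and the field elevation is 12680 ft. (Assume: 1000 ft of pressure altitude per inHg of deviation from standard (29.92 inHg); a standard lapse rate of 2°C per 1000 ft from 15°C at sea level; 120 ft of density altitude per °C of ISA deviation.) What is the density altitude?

Pressure altitude = 12680 + (29.92 − 30.50) × 1000 = 12680 + (-580) = 12100 ft.
ISA temperature at 12100 ft = 15 − 2 × (12100/1000) = -9.2°C.
ISA deviation = 25 − (-9.2) = +34.2°C.
Density altitude = 12100 + 120 × (34.2) = 16204 ft.

16204 ft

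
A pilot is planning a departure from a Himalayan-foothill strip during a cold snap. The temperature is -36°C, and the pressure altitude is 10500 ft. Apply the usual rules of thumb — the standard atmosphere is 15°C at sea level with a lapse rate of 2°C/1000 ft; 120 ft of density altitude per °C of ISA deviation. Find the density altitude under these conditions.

ISA temperature at 10500 ft = 15 − 2 × (10500/1000) = -6°C.
ISA deviation = -36 − (-6) = -30°C.
Density altitude = 10500 + 120 × (-30) = 10500 + (-3600) = 6900 ft.

6900 ft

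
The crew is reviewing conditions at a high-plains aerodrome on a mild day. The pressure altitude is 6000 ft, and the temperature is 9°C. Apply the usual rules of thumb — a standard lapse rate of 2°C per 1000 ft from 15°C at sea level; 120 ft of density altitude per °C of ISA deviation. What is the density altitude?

ISA temperature at 6000 ft = 15 − 2 × (6000/1000) = 3°C.
ISA deviation = 9 − 3 = +6°C.
Density altitude = 6000 + 120 × (6) = 6000 + (+720) = 6720 ft.

6720 ft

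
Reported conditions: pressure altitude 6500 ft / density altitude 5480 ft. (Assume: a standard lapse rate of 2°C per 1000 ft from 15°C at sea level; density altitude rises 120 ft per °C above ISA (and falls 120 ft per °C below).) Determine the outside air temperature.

-6.5°C

Density altitude − pressure altitude = 5480 − 6500 = -1020 ft.
At 120 ft/°C that is an ISA deviation of -1020/120 = -8.5°C.
ISA temperature at 6500 ft = 15 − 2 × (6500/1000) = 2°C.
OAT = ISA + deviation = 2 + (-8.5) = -6.5°C.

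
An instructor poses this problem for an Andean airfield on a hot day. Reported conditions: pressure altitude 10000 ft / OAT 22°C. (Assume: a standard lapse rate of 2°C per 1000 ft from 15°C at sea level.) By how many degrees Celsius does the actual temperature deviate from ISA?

ISA temperature at 10000 ft = 15 − 2 × (10000/1000) = -5°C.
Deviation = OAT − ISA = 22 − (-5) = +27°C.

ISA+27°C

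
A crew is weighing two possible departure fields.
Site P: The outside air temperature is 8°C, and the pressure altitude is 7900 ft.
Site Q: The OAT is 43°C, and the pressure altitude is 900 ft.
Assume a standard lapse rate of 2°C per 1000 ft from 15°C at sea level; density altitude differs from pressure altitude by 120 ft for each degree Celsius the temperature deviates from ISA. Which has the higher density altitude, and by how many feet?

Site P: ISA temp = -0.8°C, deviation +8.8°C, DA = 7900 + 120 × 8.8 = 8956 ft.
Site Q: ISA temp = 13.2°C, deviation +29.8°C, DA = 900 + 120 × 29.8 = 4476 ft.
Site P is higher by 8956 − 4476 = 4480 ft.

Site P by 4480 ft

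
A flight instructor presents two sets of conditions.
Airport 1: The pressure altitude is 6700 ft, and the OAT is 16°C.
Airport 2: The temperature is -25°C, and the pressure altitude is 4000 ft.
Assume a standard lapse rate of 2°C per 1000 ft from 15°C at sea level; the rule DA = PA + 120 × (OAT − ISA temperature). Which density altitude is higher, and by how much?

Airport 1 by 8268 ft

Airport 1: ISA temp = 1.6°C, deviation +14.4°C, DA = 6700 + 120 × 14.4 = 8428 ft.
Airport 2: ISA temp = 7°C, deviation -32°C, DA = 4000 + 120 × (-32) = 160 ft.
Airport 1 is higher by 8428 − 160 = 8268 ft.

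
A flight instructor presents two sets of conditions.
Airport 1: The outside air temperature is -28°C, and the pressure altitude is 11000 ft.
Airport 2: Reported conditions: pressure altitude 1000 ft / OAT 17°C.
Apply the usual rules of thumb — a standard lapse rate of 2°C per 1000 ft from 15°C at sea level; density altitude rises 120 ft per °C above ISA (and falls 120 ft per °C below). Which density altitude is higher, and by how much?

Airport 1: ISA temp = -7°C, deviation -21°C, DA = 11000 + 120 × (-21) = 8480 ft.
Airport 2: ISA temp = 13°C, deviation +4°C, DA = 1000 + 120 × 4 = 1480 ft.
Airport 1 is higher by 8480 − 1480 = 7000 ft.

Airport 1 by 7000 ft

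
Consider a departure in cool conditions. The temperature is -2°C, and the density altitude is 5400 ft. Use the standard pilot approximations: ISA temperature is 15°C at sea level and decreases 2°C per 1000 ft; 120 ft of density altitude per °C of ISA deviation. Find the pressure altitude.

6000 ft

DA = PA + 120 × (OAT − (15 − 2·PA/1000)) = PA + 120·OAT − 1800 + 0.24·PA = 1.24·PA + 120·OAT − 1800.
So 1.24·PA = 5400 − 120 × (-2) + 1800 = 7440.
PA = 7440 / 1.24 = 6000 ft.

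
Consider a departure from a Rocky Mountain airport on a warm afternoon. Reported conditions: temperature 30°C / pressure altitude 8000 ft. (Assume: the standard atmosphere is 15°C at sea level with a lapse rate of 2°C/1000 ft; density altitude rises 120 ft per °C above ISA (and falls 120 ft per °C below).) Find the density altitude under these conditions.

ISA temperature at 8000 ft = 15 − 2 × (8000/1000) = -1°C.
ISA deviation = 30 − (-1) = +31°C.
Density altitude = 8000 + 120 × (31) = 8000 + (+3720) = 11720 ft.

11720 ft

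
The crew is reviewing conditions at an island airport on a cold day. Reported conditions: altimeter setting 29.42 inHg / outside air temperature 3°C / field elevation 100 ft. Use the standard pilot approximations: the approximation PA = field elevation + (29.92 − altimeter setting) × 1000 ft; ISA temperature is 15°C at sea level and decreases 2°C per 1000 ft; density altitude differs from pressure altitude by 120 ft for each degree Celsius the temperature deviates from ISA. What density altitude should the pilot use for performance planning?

Pressure altitude = 100 + (29.92 − 29.42) × 1000 = 100 + (+500) = 600 ft.
ISA temperature at 600 ft = 15 − 2 × (600/1000) = 13.8°C.
ISA deviation = 3 − 13.8 = -10.8°C.
Density altitude = 600 + 120 × (-10.8) = -696 ft.

-696 ft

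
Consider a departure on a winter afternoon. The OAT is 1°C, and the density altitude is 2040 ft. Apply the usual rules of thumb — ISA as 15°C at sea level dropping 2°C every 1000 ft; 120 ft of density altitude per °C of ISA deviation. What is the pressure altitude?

3000 ft

DA = PA + 120 × (OAT − (15 − 2·PA/1000)) = PA + 120·OAT − 1800 + 0.24·PA = 1.24·PA + 120·OAT − 1800.
So 1.24·PA = 2040 − 120 × 1 + 1800 = 3720.
PA = 3720 / 1.24 = 3000 ft.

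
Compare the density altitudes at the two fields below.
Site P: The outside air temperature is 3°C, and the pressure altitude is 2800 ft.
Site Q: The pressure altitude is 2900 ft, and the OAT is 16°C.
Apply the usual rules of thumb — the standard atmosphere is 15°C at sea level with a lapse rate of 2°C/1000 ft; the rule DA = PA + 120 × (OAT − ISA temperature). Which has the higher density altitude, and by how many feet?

Site Q by 1684 ft

Site P: ISA temp = 9.4°C, deviation -6.4°C, DA = 2800 + 120 × (-6.4) = 2032 ft.
Site Q: ISA temp = 9.2°C, deviation +6.8°C, DA = 2900 + 120 × 6.8 = 3716 ft.
Site Q is higher by 3716 − 2032 = 1684 ft.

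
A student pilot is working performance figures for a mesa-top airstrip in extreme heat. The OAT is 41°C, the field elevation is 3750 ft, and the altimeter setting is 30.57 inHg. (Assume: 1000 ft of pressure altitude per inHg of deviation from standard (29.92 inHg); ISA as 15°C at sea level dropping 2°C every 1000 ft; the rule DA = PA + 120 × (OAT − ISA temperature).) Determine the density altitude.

6964 ft

Pressure altitude = 3750 + (29.92 − 30.57) × 1000 = 3750 + (-650) = 3100 ft.
ISA temperature at 3100 ft = 15 − 2 × (3100/1000) = 8.8°C.
ISA deviation = 41 − 8.8 = +32.2°C.
Density altitude = 3100 + 120 × (32.2) = 6964 ft.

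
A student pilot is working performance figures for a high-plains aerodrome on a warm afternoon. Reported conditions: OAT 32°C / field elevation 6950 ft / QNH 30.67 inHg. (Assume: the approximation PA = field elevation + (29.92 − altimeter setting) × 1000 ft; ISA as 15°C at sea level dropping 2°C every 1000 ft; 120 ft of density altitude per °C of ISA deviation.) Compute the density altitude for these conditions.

9728 ft

Pressure altitude = 6950 + (29.92 − 30.67) × 1000 = 6950 + (-750) = 6200 ft.
ISA temperature at 6200 ft = 15 − 2 × (6200/1000) = 2.6°C.
ISA deviation = 32 − 2.6 = +29.4°C.
Density altitude = 6200 + 120 × (29.4) = 9728 ft.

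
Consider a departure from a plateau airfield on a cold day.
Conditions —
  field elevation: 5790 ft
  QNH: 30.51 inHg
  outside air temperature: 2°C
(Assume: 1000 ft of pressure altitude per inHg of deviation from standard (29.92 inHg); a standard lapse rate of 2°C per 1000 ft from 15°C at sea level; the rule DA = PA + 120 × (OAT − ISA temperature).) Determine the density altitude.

Pressure altitude = 5790 + (29.92 − 30.51) × 1000 = 5790 + (-590) = 5200 ft.
ISA temperature at 5200 ft = 15 − 2 × (5200/1000) = 4.6°C.
ISA deviation = 2 − 4.6 = -2.6°C.
Density altitude = 5200 + 120 × (-2.6) = 4888 ft.

4888 ft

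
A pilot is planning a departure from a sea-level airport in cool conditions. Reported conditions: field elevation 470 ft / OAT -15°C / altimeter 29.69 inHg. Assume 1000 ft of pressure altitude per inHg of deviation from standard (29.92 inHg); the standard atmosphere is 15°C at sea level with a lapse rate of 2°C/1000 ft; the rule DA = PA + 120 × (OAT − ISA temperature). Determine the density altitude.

Pressure altitude = 470 + (29.92 − 29.69) × 1000 = 470 + (+230) = 700 ft.
ISA temperature at 700 ft = 15 − 2 × (700/1000) = 13.6°C.
ISA deviation = -15 − 13.6 = -28.6°C.
Density altitude = 700 + 120 × (-28.6) = -2732 ft.

-2732 ft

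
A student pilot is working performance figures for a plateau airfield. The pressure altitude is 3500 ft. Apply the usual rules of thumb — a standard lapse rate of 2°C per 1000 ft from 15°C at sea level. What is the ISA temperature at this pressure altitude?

ISA temperature = 15 − 2 × (3500/1000) = 15 − 7 = 8°C.

8°C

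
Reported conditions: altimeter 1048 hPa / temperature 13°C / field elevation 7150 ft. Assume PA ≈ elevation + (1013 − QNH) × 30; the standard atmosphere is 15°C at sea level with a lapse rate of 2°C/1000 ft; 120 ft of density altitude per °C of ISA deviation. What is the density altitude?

7324 ft

Pressure altitude = 7150 + (1013 − 1048) × 30 = 7150 + (-1050) = 6100 ft.
ISA temperature at 6100 ft = 15 − 2 × (6100/1000) = 2.8°C.
ISA deviation = 13 − 2.8 = +10.2°C.
Density altitude = 6100 + 120 × (10.2) = 7324 ft.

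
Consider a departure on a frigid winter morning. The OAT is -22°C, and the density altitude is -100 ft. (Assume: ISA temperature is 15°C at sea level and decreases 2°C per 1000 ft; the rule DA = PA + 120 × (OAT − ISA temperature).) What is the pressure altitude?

DA = PA + 120 × (OAT − (15 − 2·PA/1000)) = PA + 120·OAT − 1800 + 0.24·PA = 1.24·PA + 120·OAT − 1800.
So 1.24·PA = -100 − 120 × (-22) + 1800 = 4340.
PA = 4340 / 1.24 = 3500 ft.

3500 ft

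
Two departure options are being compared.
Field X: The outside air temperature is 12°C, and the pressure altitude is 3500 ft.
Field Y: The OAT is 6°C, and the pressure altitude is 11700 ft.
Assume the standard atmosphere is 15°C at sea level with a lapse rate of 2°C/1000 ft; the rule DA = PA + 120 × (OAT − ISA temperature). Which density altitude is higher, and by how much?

Field X: ISA temp = 8°C, deviation +4°C, DA = 3500 + 120 × 4 = 3980 ft.
Field Y: ISA temp = -8.4°C, deviation +14.4°C, DA = 11700 + 120 × 14.4 = 13428 ft.
Field Y is higher by 13428 − 3980 = 9448 ft.

Field Y by 9448 ft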